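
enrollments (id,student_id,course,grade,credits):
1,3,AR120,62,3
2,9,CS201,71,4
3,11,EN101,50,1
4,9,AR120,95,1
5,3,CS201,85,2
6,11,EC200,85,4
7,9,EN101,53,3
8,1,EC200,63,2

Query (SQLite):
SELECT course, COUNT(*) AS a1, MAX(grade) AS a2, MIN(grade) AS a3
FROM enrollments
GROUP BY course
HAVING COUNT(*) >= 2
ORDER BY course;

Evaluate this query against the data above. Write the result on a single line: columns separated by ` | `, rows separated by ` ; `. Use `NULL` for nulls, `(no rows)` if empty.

AR120 | 2 | 95 | 62 ; CS201 | 2 | 85 | 71 ; EC200 | 2 | 85 | 63 ; EN101 | 2 | 53 | 50

Group enrollments by course.
Per group compute: COUNT(*), MAX(grade), MIN(grade).
HAVING: drop groups with fewer than 2 rows.
  AR120: ids {1, 4} → COUNT(*)=2, MAX(grade)=95, MIN(grade)=62
  CS201: ids {2, 5} → COUNT(*)=2, MAX(grade)=85, MIN(grade)=71
  EC200: ids {6, 8} → COUNT(*)=2, MAX(grade)=85, MIN(grade)=63
  EN101: ids {3, 7} → COUNT(*)=2, MAX(grade)=53, MIN(grade)=50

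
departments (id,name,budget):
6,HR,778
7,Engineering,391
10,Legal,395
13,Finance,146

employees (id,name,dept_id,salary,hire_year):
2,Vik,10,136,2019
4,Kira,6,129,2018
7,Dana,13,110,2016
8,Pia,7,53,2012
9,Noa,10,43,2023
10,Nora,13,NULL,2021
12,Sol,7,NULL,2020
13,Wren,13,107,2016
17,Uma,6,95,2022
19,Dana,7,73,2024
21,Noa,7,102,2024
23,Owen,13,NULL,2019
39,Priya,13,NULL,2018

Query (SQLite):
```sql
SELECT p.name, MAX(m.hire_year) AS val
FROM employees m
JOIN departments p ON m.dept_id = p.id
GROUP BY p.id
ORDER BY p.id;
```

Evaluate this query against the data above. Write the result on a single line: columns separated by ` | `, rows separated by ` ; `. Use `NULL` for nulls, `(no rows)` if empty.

Join each employees row to its departments via dept_id.
Group joined rows by departments.id; compute MAX(m.hire_year) per group.
  6: ids {4, 17} → MAX(m.hire_year)=2022
  7: ids {8, 12, 19, 21} → MAX(m.hire_year)=2024
  10: ids {2, 9} → MAX(m.hire_year)=2023
  13: ids {7, 10, 13, 23, 39} → MAX(m.hire_year)=2021

HR | 2022 ; Engineering | 2024 ; Legal | 2023 ; Finance | 2021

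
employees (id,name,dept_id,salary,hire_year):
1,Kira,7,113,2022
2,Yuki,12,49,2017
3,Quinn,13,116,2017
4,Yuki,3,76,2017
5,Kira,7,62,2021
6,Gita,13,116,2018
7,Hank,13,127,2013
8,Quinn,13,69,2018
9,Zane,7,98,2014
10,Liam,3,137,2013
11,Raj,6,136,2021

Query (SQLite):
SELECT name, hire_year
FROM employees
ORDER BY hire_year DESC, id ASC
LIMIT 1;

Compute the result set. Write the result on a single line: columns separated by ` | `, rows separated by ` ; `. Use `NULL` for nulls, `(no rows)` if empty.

Kira | 2022

Sort by hire_year desc, tiebreak id asc: (2022, id=1), (2021, id=5), (2021, id=11), (2018, id=6) …. Take first 1.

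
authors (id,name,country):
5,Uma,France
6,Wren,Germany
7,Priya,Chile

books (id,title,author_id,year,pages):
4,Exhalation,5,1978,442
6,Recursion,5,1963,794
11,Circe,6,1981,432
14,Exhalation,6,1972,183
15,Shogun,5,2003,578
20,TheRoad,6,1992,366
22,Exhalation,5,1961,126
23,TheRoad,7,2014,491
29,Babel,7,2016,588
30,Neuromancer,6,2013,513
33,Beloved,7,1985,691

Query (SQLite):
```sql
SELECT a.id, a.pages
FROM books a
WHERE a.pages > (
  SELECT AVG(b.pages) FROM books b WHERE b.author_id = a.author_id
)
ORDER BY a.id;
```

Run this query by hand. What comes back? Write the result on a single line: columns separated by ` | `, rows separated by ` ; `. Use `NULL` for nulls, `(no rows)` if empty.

For each books row a, compute AVG(pages) over rows sharing a.author_id.
Keep row a if a.pages > that per-group AVG.
  author_id=5: AVG(pages) = 485.0
  author_id=6: AVG(pages) = 373.5
  author_id=7: AVG(pages) = 590.0

6 | 794 ; 11 | 432 ; 15 | 578 ; 30 | 513 ; 33 | 691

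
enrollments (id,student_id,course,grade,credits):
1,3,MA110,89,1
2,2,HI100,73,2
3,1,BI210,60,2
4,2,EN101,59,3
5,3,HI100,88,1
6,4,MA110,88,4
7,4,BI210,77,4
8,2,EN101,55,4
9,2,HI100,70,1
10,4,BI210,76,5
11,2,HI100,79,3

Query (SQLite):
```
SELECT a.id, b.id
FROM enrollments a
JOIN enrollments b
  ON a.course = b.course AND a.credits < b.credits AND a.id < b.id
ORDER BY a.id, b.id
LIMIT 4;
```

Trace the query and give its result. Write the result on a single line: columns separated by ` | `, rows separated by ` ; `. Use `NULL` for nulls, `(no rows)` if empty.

1 | 6 ; 2 | 11 ; 3 | 7 ; 3 | 10

Pairs (a,b) with same course, a.credits < b.credits, a.id < b.id.
course groups: BI210:{3,7,10} EN101:{4,8} HI100:{2,5,9,11} MA110:{1,6}
Ordered by (a.id, b.id); first 4.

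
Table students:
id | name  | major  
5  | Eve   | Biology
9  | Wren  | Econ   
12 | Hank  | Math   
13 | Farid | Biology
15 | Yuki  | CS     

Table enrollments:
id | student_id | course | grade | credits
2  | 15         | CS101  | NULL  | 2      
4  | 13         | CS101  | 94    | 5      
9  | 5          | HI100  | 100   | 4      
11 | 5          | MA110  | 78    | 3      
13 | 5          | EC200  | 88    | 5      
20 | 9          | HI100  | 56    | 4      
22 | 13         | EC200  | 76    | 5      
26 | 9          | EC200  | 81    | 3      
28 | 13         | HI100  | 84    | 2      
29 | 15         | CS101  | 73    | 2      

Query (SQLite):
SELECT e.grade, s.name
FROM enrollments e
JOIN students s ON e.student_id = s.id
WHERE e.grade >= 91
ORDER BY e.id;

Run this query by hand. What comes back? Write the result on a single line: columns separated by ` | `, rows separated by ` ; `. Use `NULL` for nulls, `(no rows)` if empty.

Each enrollments row matches the students row where student_id = students.id.
Then keep rows with e.grade >= 91.

94 | Farid ; 100 | Eve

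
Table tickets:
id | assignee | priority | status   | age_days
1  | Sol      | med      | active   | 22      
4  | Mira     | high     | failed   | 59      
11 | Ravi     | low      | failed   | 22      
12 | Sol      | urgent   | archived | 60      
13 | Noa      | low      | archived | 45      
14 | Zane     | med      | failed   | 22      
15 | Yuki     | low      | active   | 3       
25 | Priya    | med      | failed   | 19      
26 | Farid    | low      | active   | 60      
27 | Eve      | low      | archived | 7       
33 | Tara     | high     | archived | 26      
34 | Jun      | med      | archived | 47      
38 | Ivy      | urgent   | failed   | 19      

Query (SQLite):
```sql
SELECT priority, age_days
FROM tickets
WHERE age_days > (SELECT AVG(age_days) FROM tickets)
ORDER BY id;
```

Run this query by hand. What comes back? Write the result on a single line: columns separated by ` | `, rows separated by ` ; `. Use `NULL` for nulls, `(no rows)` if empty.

high | 59 ; urgent | 60 ; low | 45 ; low | 60 ; med | 47

Scalar subquery: AVG(age_days) over all tickets rows = 31.615385 (≈; comparison uses full precision).
Keep rows where age_days > that value.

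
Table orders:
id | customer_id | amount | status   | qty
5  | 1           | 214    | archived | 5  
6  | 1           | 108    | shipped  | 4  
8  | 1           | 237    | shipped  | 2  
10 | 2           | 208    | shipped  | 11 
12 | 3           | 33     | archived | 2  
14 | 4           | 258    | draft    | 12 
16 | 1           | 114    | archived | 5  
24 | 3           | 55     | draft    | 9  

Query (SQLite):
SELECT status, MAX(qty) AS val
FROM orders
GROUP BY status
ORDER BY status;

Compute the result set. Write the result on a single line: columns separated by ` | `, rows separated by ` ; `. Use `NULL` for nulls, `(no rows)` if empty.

archived | 5 ; draft | 12 ; shipped | 11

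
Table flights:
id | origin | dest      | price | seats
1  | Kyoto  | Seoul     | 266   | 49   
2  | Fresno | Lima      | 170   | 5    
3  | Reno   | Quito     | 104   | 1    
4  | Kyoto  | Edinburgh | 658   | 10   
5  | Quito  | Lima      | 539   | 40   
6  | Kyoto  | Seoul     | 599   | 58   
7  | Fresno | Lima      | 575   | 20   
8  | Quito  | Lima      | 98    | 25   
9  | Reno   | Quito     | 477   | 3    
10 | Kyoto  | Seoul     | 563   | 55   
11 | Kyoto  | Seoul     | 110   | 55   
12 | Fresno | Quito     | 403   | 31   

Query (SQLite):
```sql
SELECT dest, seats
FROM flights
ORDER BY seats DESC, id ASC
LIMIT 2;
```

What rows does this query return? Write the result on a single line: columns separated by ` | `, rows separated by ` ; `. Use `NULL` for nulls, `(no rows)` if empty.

Sort by seats desc, tiebreak id asc: (58, id=6), (55, id=10), (55, id=11), (49, id=1), (40, id=5) …. Take first 2.

Seoul | 58 ; Seoul | 55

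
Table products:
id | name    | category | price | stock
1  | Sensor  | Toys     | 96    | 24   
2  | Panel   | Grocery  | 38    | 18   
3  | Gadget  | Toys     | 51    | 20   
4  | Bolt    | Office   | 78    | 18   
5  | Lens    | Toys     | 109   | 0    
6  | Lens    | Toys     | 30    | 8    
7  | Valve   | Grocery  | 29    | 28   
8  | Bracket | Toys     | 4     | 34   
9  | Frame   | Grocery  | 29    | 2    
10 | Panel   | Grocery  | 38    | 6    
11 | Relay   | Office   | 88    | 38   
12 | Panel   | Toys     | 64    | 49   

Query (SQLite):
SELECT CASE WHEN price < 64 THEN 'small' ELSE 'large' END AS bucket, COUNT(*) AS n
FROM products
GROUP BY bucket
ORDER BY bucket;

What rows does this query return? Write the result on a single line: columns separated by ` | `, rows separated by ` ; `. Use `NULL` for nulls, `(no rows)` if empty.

Bucket rows by price < 64 → 'small' else 'large'; count each bucket.

large | 5 ; small | 7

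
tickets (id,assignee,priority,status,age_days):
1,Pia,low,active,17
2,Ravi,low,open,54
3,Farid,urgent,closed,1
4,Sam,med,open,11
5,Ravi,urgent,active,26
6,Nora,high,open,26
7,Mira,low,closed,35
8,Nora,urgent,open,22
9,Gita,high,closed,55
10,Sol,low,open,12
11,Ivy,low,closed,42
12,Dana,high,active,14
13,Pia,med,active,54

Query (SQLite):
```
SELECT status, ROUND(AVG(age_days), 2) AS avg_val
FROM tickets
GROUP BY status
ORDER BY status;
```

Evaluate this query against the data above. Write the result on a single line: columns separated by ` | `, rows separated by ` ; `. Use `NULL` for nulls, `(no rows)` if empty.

active | 27.75 ; closed | 33.25 ; open | 25

Partition tickets by status; compute ROUND(AVG(age_days), 2) within each group.
  active: ids {1, 5, 12, 13} → ROUND(AVG(age_days), 2)=27.75
  closed: ids {3, 7, 9, 11} → ROUND(AVG(age_days), 2)=33.25
  open: ids {2, 4, 6, 8, 10} → ROUND(AVG(age_days), 2)=25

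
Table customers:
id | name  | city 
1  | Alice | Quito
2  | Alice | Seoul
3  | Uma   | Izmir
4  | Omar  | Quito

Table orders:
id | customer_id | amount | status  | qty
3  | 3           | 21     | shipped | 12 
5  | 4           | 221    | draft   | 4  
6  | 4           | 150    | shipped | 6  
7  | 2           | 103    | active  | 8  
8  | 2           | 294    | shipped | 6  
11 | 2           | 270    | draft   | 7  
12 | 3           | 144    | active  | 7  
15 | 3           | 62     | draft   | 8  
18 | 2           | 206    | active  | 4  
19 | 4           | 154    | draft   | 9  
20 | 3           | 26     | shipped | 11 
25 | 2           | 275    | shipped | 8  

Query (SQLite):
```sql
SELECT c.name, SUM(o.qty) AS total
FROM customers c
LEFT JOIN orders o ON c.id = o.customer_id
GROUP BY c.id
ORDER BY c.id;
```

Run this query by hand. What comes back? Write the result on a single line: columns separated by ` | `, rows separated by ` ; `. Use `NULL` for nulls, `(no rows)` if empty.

Alice | NULL ; Alice | 33 ; Uma | 38 ; Omar | 19

LEFT JOIN keeps every customers row; unmatched ones get NULL for orders columns.
Group by customers.id and compute SUM(o.qty). SUM over an all-NULL group is NULL.
  1: ids {—} → SUM(o.qty)=NULL
  2: ids {7, 8, 11, 18, 25} → SUM(o.qty)=33
  3: ids {3, 12, 15, 20} → SUM(o.qty)=38
  4: ids {5, 6, 19} → SUM(o.qty)=19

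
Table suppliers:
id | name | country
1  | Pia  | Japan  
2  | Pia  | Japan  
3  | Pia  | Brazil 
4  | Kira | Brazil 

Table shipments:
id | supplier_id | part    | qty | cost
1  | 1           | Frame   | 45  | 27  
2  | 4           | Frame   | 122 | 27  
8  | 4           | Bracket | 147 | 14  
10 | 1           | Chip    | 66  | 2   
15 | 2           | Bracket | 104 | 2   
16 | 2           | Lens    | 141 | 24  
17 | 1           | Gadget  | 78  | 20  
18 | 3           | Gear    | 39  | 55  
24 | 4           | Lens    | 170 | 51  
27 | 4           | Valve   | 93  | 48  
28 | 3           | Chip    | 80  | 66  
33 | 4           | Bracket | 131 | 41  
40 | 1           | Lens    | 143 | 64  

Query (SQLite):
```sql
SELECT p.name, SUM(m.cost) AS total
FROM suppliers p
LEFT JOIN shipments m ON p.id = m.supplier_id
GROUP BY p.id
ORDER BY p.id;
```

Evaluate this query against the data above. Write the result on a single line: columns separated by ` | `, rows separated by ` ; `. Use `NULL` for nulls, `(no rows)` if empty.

Pia | 113 ; Pia | 26 ; Pia | 121 ; Kira | 181

LEFT JOIN keeps every suppliers row; unmatched ones get NULL for shipments columns.
Group by suppliers.id and compute SUM(m.cost). SUM over an all-NULL group is NULL.
  1: ids {1, 10, 17, 40} → SUM(m.cost)=113
  2: ids {15, 16} → SUM(m.cost)=26
  3: ids {18, 28} → SUM(m.cost)=121
  4: ids {2, 8, 24, 27, 33} → SUM(m.cost)=181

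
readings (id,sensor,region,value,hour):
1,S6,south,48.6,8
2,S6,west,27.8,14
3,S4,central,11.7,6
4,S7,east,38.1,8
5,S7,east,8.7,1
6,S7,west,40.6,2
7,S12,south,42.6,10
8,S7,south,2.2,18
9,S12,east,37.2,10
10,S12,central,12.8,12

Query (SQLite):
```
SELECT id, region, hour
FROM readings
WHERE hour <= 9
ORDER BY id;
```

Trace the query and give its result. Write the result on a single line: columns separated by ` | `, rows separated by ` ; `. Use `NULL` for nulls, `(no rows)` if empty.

hour <= 9: ids {1, 3, 4, 5, 6}

1 | south | 8 ; 3 | central | 6 ; 4 | east | 8 ; 5 | east | 1 ; 6 | west | 2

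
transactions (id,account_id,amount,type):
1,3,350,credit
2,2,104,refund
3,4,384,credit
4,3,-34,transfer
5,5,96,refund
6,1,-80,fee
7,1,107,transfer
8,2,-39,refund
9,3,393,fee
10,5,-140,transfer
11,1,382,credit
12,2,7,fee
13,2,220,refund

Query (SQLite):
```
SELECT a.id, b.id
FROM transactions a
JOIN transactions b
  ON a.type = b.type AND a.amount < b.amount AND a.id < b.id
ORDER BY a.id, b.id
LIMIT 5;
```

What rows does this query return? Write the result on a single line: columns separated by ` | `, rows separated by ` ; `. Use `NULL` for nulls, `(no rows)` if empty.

1 | 3 ; 1 | 11 ; 2 | 13 ; 4 | 7 ; 5 | 13

Pairs (a,b) with same type, a.amount < b.amount, a.id < b.id.
type groups: credit:{1,3,11} fee:{6,9,12} refund:{2,5,8,13} transfer:{4,7,10}
Ordered by (a.id, b.id); first 5.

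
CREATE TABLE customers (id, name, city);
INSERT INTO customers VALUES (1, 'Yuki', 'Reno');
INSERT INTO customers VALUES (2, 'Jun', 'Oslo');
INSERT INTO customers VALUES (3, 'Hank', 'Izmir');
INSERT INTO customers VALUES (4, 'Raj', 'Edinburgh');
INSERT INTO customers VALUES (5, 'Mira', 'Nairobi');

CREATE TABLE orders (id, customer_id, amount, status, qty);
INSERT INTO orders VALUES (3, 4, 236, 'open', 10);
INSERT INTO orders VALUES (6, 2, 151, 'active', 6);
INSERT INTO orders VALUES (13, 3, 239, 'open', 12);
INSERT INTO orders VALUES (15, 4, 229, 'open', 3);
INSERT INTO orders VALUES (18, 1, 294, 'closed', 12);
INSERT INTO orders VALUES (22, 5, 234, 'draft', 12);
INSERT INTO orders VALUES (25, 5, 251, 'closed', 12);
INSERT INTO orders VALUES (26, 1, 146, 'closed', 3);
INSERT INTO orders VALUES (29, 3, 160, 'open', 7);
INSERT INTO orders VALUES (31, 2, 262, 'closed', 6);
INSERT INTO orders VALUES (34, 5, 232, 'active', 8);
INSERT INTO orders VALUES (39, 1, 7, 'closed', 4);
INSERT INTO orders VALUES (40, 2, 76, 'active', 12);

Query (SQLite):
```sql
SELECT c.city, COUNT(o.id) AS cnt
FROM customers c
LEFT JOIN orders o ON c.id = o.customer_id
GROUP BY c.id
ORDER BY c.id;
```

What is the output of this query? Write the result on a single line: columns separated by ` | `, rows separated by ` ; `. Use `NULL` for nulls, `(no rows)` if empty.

LEFT JOIN keeps every customers row; unmatched ones get NULL for orders columns.
Group by customers.id and compute COUNT(o.id). COUNT(col) of an all-NULL group is 0.
  1: ids {18, 26, 39} → COUNT(o.id)=3
  2: ids {6, 31, 40} → COUNT(o.id)=3
  3: ids {13, 29} → COUNT(o.id)=2
  4: ids {3, 15} → COUNT(o.id)=2
  5: ids {22, 25, 34} → COUNT(o.id)=3

Reno | 3 ; Oslo | 3 ; Izmir | 2 ; Edinburgh | 2 ; Nairobi | 3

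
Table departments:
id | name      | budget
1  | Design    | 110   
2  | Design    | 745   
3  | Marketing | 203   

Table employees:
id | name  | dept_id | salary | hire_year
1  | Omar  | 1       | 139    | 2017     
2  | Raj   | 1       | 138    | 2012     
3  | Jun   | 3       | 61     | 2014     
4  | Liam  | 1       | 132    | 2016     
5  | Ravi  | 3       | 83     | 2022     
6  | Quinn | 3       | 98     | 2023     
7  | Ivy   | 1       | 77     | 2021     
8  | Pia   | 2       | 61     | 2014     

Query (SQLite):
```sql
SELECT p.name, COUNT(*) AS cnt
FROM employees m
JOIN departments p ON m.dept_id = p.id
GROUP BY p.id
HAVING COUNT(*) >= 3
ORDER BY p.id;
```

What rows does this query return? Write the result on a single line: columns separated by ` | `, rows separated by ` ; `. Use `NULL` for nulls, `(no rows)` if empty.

Design | 4 ; Marketing | 3

Join each employees row to its departments via dept_id.
Group joined rows by departments.id; compute COUNT(*) per group.
HAVING: keep groups with count ≥ 3.
  1: ids {1, 2, 4, 7} → COUNT(*)=4
  2: ids {8} → COUNT(*)=1
  3: ids {3, 5, 6} → COUNT(*)=3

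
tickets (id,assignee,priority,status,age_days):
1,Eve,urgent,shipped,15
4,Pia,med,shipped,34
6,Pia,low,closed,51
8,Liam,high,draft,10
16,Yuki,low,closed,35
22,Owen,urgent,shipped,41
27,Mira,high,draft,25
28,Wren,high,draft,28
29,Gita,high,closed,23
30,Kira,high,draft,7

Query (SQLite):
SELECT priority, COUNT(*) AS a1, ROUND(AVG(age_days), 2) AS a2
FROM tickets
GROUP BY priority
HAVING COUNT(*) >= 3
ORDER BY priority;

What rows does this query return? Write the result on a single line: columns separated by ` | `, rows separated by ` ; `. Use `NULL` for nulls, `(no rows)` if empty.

Group tickets by priority.
Per group compute: COUNT(*), ROUND(AVG(age_days), 2).
HAVING: drop groups with fewer than 3 rows.
  high: ids {8, 27, 28, 29, 30} → COUNT(*)=5, ROUND(AVG(age_days), 2)=18.6
  low: ids {6, 16} → COUNT(*)=2, ROUND(AVG(age_days), 2)=43
  med: ids {4} → COUNT(*)=1, ROUND(AVG(age_days), 2)=34
  urgent: ids {1, 22} → COUNT(*)=2, ROUND(AVG(age_days), 2)=28

high | 5 | 18.6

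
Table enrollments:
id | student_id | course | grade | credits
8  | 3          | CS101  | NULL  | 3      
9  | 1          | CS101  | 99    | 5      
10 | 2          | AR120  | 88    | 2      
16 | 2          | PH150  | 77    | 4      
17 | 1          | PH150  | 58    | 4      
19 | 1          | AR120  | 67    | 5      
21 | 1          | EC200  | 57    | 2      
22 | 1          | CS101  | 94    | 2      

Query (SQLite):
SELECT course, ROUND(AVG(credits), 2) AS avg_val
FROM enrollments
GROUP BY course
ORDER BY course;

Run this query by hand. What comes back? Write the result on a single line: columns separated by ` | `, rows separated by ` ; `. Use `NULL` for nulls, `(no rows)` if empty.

Partition enrollments by course; compute ROUND(AVG(credits), 2) within each group.
  AR120: ids {10, 19} → ROUND(AVG(credits), 2)=3.5
  CS101: ids {8, 9, 22} → ROUND(AVG(credits), 2)=3.33
  EC200: ids {21} → ROUND(AVG(credits), 2)=2
  PH150: ids {16, 17} → ROUND(AVG(credits), 2)=4

AR120 | 3.5 ; CS101 | 3.33 ; EC200 | 2 ; PH150 | 4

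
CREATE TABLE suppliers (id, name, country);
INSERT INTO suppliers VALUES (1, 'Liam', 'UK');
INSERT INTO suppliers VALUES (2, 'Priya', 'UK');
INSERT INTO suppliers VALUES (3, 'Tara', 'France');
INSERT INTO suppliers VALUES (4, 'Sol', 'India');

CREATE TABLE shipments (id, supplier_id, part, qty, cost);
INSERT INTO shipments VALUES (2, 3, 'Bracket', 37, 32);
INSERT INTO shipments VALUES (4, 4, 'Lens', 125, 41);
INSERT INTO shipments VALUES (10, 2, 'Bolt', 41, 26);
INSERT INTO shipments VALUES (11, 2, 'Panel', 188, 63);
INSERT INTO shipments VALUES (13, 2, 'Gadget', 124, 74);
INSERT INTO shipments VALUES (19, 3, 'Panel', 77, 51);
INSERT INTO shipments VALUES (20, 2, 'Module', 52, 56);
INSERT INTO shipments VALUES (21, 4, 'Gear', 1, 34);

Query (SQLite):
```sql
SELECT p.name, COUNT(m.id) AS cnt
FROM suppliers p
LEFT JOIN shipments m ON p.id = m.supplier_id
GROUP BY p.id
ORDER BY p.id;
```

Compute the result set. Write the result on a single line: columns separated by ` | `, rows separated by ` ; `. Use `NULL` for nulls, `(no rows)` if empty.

Liam | 0 ; Priya | 4 ; Tara | 2 ; Sol | 2

LEFT JOIN keeps every suppliers row; unmatched ones get NULL for shipments columns.
Group by suppliers.id and compute COUNT(m.id). COUNT(col) of an all-NULL group is 0.
  1: ids {—} → COUNT(m.id)=0
  2: ids {10, 11, 13, 20} → COUNT(m.id)=4
  3: ids {2, 19} → COUNT(m.id)=2
  4: ids {4, 21} → COUNT(m.id)=2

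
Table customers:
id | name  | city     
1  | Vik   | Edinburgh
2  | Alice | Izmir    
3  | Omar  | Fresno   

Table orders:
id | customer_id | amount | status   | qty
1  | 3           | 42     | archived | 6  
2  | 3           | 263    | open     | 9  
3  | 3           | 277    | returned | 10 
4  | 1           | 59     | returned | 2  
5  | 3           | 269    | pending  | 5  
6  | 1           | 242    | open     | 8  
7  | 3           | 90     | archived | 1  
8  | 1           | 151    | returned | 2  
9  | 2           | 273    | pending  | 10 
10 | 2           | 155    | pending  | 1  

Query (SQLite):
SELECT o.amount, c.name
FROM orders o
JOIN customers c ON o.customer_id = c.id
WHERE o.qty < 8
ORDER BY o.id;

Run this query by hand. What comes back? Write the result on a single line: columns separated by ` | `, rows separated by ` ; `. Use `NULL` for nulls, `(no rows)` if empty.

42 | Omar ; 59 | Vik ; 269 | Omar ; 90 | Omar ; 151 | Vik ; 155 | Alice

Each orders row matches the customers row where customer_id = customers.id.
Then keep rows with o.qty < 8.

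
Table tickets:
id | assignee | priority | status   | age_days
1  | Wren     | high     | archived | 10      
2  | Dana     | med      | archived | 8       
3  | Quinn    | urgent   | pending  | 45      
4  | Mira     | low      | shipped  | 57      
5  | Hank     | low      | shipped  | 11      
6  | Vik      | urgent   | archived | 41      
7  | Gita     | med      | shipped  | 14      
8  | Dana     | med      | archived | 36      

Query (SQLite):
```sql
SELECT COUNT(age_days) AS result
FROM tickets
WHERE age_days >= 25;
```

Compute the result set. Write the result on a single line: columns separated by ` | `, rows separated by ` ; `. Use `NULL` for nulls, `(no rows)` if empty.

Rows where age_days >= 25 → age_days values: [45, 57, 41, 36].
COUNT(age_days) counts non-NULL values → 4.

4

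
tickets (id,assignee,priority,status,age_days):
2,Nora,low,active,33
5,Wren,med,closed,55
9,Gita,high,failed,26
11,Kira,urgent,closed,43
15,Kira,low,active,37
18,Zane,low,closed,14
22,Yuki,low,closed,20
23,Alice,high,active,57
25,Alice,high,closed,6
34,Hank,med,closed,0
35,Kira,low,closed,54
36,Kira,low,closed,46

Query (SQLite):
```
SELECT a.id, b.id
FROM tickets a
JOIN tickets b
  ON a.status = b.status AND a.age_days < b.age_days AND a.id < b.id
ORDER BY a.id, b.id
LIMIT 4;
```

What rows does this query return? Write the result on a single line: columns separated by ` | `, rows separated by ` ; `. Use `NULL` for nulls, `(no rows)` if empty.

Pairs (a,b) with same status, a.age_days < b.age_days, a.id < b.id.
status groups: active:{2,15,23} closed:{5,11,18,22,25,34,35,36} failed:{9}
Ordered by (a.id, b.id); first 4.

2 | 15 ; 2 | 23 ; 11 | 35 ; 11 | 36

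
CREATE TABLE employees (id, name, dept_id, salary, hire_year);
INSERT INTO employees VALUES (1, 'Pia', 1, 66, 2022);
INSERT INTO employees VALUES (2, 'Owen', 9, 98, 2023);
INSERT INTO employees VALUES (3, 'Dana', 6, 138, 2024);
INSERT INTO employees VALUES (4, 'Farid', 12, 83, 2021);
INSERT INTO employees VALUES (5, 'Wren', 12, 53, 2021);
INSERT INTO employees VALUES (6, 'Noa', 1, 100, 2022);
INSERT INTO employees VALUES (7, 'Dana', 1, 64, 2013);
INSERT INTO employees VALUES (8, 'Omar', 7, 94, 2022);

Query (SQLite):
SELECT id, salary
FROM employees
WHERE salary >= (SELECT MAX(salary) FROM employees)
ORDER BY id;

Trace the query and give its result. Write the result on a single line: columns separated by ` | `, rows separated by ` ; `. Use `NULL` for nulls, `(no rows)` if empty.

Scalar subquery: MAX(salary) over all employees rows = 138.
Keep rows where salary >= that value.

3 | 138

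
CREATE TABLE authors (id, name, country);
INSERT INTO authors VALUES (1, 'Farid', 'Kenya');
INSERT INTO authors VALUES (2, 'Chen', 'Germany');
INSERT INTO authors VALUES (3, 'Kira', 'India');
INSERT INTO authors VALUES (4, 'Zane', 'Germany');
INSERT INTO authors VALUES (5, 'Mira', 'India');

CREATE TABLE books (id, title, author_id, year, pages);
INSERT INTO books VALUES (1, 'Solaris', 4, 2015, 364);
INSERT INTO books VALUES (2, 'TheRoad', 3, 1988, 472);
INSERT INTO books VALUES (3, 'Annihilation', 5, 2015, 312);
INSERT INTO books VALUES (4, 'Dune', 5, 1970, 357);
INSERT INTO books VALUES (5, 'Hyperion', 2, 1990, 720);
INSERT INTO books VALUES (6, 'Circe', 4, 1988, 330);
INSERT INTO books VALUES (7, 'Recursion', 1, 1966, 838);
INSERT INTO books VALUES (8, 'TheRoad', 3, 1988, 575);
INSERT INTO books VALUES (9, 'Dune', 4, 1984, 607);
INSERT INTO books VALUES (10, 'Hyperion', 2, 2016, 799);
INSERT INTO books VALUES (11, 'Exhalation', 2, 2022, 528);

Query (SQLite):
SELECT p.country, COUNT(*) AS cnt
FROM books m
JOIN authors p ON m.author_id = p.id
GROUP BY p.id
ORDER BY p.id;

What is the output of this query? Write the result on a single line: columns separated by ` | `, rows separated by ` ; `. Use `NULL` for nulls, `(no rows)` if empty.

Kenya | 1 ; Germany | 3 ; India | 2 ; Germany | 3 ; India | 2

Join each books row to its authors via author_id.
Group joined rows by authors.id; compute COUNT(*) per group.
  1: ids {7} → COUNT(*)=1
  2: ids {5, 10, 11} → COUNT(*)=3
  3: ids {2, 8} → COUNT(*)=2
  4: ids {1, 6, 9} → COUNT(*)=3
  5: ids {3, 4} → COUNT(*)=2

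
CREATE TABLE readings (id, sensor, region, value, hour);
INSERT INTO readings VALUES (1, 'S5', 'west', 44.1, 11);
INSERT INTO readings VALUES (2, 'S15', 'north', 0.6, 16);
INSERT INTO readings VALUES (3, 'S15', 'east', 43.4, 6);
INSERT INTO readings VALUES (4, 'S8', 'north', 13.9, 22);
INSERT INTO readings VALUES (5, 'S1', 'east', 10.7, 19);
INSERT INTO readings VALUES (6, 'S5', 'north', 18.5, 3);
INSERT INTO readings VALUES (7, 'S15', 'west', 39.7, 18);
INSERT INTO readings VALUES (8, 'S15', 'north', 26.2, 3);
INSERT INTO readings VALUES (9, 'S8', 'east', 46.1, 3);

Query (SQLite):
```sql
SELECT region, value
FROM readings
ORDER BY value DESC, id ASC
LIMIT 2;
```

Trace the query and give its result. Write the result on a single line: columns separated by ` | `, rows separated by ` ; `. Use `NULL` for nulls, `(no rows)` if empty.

Sort by value desc, tiebreak id asc: (46.1, id=9), (44.1, id=1), (43.4, id=3), (39.7, id=7), (26.2, id=8) …. Take first 2.

east | 46.1 ; west | 44.1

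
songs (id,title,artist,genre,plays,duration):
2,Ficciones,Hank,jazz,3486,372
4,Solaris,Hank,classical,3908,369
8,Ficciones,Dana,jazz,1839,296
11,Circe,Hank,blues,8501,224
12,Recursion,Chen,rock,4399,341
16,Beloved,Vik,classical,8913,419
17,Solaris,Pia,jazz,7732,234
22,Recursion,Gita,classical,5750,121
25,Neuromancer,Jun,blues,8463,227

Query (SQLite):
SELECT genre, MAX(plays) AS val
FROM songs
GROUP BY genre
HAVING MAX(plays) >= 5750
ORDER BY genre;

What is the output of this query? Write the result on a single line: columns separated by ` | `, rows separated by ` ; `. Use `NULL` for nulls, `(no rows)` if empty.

Partition songs by genre; compute MAX(plays) within each group.
HAVING: keep groups where MAX(plays) >= 5750.
  blues: ids {11, 25} → MAX(plays)=8501
  classical: ids {4, 16, 22} → MAX(plays)=8913
  jazz: ids {2, 8, 17} → MAX(plays)=7732
  rock: ids {12} → MAX(plays)=4399

blues | 8501 ; classical | 8913 ; jazz | 7732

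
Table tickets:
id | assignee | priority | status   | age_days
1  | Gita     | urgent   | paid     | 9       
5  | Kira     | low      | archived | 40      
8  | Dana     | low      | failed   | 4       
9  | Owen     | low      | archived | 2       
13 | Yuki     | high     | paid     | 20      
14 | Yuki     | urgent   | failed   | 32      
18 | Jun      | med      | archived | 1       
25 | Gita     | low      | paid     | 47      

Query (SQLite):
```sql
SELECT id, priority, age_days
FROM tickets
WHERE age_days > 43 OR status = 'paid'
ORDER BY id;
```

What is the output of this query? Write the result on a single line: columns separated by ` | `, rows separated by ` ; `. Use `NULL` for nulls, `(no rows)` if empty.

1 | urgent | 9 ; 13 | high | 20 ; 25 | low | 47

age_days > 43: ids {25}
status = 'paid': ids {1, 13, 25}
Combine with OR.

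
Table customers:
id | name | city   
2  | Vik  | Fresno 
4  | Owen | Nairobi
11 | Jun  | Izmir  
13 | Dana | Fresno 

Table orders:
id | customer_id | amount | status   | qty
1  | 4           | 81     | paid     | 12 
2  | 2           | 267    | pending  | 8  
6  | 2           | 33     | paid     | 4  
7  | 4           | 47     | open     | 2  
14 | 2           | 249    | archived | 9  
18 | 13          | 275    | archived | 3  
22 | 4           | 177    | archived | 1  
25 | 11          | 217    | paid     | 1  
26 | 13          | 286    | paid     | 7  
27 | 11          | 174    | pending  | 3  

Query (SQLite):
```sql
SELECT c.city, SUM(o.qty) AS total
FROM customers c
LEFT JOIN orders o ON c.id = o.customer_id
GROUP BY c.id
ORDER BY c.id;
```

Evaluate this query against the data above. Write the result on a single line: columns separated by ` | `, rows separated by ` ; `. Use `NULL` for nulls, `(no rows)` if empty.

Fresno | 21 ; Nairobi | 15 ; Izmir | 4 ; Fresno | 10

LEFT JOIN keeps every customers row; unmatched ones get NULL for orders columns.
Group by customers.id and compute SUM(o.qty). SUM over an all-NULL group is NULL.
  2: ids {2, 6, 14} → SUM(o.qty)=21
  4: ids {1, 7, 22} → SUM(o.qty)=15
  11: ids {25, 27} → SUM(o.qty)=4
  13: ids {18, 26} → SUM(o.qty)=10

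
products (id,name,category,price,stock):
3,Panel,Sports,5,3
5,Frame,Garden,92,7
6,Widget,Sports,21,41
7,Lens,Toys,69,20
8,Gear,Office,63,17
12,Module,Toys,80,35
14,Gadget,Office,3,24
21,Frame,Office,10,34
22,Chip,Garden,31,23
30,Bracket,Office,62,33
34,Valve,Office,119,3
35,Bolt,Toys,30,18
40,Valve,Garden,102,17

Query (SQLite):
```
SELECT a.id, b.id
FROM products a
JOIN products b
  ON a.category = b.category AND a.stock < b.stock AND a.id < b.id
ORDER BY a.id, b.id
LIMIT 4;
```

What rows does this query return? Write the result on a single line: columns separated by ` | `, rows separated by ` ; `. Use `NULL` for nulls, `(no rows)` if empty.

Pairs (a,b) with same category, a.stock < b.stock, a.id < b.id.
category groups: Garden:{5,22,40} Office:{8,14,21,30,34} Sports:{3,6} Toys:{7,12,35}
Ordered by (a.id, b.id); first 4.

3 | 6 ; 5 | 22 ; 5 | 40 ; 7 | 12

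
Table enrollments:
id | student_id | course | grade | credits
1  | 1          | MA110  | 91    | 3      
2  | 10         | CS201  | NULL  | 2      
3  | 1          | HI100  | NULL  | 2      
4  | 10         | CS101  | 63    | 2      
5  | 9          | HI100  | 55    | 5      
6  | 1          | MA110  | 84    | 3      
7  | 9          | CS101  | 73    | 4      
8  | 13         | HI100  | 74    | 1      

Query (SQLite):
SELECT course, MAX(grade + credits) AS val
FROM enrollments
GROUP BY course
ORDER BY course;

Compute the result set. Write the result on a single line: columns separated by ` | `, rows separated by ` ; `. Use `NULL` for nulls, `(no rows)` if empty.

CS101 | 77 ; CS201 | NULL ; HI100 | 75 ; MA110 | 94

For each row compute grade + credits.
Group by course; take MAX of the expression per group.
  CS101: ids {4, 7} → MAX(grade + credits)=77
  CS201: ids {2} → MAX(grade + credits)=NULL
  HI100: ids {3, 5, 8} → MAX(grade + credits)=75
  MA110: ids {1, 6} → MAX(grade + credits)=94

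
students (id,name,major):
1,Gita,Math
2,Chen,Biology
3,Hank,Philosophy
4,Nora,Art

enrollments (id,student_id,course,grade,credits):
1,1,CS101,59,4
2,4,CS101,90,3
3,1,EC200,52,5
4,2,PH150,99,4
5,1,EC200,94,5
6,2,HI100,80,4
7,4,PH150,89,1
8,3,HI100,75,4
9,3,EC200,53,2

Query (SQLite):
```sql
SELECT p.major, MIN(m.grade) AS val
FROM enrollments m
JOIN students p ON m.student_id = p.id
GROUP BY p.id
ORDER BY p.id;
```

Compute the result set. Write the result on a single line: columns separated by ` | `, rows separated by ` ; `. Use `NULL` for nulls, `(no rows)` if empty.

Math | 52 ; Biology | 80 ; Philosophy | 53 ; Art | 89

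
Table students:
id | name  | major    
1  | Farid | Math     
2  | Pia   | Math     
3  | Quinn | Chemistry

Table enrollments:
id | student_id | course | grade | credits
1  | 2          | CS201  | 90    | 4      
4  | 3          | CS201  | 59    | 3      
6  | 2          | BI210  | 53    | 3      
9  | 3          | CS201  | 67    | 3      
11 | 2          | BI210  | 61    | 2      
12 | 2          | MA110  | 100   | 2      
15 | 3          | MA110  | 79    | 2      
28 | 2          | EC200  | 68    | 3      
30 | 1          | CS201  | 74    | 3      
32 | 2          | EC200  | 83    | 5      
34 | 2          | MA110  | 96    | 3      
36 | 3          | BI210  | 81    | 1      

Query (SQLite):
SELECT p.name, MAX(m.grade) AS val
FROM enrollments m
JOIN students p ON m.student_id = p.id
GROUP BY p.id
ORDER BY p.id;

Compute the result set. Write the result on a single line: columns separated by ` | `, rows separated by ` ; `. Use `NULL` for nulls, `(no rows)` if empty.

Farid | 74 ; Pia | 100 ; Quinn | 81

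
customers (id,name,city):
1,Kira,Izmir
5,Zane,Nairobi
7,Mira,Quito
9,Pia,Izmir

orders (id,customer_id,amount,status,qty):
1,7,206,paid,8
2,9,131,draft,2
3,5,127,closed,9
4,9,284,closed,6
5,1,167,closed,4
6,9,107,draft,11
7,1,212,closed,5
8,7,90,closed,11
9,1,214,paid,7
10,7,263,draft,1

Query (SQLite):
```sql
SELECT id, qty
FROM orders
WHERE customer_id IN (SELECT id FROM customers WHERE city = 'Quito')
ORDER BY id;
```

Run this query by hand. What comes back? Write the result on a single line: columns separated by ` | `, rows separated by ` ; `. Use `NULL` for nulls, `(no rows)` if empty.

1 | 8 ; 8 | 11 ; 10 | 1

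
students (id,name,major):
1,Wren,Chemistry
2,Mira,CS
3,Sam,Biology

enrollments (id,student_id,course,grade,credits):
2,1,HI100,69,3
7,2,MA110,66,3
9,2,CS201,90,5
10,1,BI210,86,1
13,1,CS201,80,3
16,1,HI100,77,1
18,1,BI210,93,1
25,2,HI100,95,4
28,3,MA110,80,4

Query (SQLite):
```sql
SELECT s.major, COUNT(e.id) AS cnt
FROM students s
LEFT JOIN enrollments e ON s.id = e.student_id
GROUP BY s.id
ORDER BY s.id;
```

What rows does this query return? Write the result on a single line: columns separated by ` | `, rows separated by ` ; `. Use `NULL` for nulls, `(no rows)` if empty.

Chemistry | 5 ; CS | 3 ; Biology | 1

LEFT JOIN keeps every students row; unmatched ones get NULL for enrollments columns.
Group by students.id and compute COUNT(e.id). COUNT(col) of an all-NULL group is 0.
  1: ids {2, 10, 13, 16, 18} → COUNT(e.id)=5
  2: ids {7, 9, 25} → COUNT(e.id)=3
  3: ids {28} → COUNT(e.id)=1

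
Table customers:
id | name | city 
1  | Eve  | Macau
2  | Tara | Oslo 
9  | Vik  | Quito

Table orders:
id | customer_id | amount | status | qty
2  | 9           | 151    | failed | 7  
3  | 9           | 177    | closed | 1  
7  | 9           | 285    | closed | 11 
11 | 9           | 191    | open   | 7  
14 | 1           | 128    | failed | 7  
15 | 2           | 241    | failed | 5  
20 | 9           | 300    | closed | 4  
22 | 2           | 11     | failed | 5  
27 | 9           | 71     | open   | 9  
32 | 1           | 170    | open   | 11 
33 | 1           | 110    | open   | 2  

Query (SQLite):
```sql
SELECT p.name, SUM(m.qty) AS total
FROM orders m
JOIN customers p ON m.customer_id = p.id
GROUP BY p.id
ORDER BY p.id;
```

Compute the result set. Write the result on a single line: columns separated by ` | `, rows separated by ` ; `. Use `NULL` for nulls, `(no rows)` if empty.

Eve | 20 ; Tara | 10 ; Vik | 39

Join each orders row to its customers via customer_id.
Group joined rows by customers.id; compute SUM(m.qty) per group.
  1: ids {14, 32, 33} → SUM(m.qty)=20
  2: ids {15, 22} → SUM(m.qty)=10
  9: ids {2, 3, 7, 11, 20, 27} → SUM(m.qty)=39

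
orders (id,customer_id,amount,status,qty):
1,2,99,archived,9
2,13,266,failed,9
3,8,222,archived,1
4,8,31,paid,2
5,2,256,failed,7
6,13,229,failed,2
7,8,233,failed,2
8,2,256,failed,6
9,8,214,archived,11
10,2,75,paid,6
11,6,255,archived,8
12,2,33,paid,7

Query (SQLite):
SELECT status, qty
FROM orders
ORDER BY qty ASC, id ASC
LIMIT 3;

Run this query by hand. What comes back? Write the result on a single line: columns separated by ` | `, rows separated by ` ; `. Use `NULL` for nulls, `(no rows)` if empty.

Sort by qty asc, tiebreak id asc: (1, id=3), (2, id=4), (2, id=6), (2, id=7), (6, id=8), (6, id=10) …. Take first 3.

archived | 1 ; paid | 2 ; failed | 2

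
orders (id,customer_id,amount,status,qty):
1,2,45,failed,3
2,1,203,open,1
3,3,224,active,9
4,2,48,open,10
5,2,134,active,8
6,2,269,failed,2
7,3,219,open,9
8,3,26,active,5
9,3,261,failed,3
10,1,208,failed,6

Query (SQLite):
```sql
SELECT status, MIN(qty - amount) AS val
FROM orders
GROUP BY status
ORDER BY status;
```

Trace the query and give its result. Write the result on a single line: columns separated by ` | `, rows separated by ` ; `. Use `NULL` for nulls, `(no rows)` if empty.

active | -215 ; failed | -267 ; open | -210

For each row compute qty - amount.
Group by status; take MIN of the expression per group.
  active: ids {3, 5, 8} → MIN(qty - amount)=-215
  failed: ids {1, 6, 9, 10} → MIN(qty - amount)=-267
  open: ids {2, 4, 7} → MIN(qty - amount)=-210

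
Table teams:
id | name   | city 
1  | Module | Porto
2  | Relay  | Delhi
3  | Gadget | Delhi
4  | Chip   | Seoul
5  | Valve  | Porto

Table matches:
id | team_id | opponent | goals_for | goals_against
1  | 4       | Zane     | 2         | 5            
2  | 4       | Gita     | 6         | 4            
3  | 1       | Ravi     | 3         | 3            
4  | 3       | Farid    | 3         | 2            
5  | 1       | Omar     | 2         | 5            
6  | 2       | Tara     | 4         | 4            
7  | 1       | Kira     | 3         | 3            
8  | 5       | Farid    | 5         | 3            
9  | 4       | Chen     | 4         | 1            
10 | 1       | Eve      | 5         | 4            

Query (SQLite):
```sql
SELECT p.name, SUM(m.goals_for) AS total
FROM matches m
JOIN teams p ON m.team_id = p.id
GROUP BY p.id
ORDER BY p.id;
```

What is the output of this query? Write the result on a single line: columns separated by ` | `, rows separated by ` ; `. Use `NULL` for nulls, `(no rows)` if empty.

Join each matches row to its teams via team_id.
Group joined rows by teams.id; compute SUM(m.goals_for) per group.
  1: ids {3, 5, 7, 10} → SUM(m.goals_for)=13
  2: ids {6} → SUM(m.goals_for)=4
  3: ids {4} → SUM(m.goals_for)=3
  4: ids {1, 2, 9} → SUM(m.goals_for)=12
  5: ids {8} → SUM(m.goals_for)=5

Module | 13 ; Relay | 4 ; Gadget | 3 ; Chip | 12 ; Valve | 5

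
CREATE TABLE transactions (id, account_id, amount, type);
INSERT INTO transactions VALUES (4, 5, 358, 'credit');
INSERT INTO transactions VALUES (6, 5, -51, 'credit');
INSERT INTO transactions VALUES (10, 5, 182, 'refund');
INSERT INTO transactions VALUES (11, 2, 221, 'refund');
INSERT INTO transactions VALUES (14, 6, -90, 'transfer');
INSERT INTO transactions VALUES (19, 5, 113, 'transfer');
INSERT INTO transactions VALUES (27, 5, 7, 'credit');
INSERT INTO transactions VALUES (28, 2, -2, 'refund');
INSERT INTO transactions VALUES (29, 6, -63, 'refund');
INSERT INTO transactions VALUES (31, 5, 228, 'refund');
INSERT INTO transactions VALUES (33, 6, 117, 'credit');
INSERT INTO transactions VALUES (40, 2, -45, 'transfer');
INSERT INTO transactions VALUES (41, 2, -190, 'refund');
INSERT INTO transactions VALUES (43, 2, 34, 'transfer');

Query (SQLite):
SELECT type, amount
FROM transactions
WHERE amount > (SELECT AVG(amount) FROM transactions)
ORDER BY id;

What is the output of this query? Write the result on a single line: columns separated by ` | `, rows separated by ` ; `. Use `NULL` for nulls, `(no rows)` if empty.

Scalar subquery: AVG(amount) over all transactions rows = 58.5.
Keep rows where amount > that value.

credit | 358 ; refund | 182 ; refund | 221 ; transfer | 113 ; refund | 228 ; credit | 117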